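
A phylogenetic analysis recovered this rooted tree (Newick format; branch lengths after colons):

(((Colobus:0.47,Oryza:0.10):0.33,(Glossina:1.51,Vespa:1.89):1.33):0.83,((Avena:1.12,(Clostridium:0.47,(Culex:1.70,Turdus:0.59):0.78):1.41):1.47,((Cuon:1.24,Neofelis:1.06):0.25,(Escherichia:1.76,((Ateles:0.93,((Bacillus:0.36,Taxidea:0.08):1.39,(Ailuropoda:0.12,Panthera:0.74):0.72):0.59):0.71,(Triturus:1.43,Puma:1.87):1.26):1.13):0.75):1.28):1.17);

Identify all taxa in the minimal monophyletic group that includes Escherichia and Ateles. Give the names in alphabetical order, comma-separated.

Tracing Escherichia: it sits inside (Escherichia,((Ateles,((Bacillus,Taxidea),(Ailuropoda,Panthera))),(Triturus,Puma))).
Tracing Ateles: it sits inside (Ateles,((Bacillus,Taxidea),(Ailuropoda,Panthera))).
The smallest clade enclosing both is (Escherichia,((Ateles,((Bacillus,Taxidea),(Ailuropoda,Panthera))),(Triturus,Puma))); the answer is its 8 terminal taxa in alphabetical order.

Ailuropoda, Ateles, Bacillus, Escherichia, Panthera, Puma, Taxidea, Triturus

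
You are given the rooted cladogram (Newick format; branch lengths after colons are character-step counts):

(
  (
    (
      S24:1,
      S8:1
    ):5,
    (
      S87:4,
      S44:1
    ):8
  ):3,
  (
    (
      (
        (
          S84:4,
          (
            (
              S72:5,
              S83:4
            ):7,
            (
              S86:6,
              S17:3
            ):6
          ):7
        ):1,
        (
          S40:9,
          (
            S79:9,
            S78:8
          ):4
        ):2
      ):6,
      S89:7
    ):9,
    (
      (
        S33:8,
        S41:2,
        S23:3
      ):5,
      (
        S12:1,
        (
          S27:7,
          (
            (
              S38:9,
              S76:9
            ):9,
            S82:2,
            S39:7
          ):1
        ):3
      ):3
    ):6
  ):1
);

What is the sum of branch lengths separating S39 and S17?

52

The path runs S39 → … → MRCA → … → S17; the MRCA is the node subtending ((((S84,((S72,S83),(S86,S17))),(S40,(S79,S78))),S89),((S33,S41,S23),(S12,(S27,((S38,S76),S82,S39))))).
Branch lengths along that path: 7 + 1 + 3 + 3 + 6 + 9 + 6 + 1 + 7 + 6 + 3 = 52.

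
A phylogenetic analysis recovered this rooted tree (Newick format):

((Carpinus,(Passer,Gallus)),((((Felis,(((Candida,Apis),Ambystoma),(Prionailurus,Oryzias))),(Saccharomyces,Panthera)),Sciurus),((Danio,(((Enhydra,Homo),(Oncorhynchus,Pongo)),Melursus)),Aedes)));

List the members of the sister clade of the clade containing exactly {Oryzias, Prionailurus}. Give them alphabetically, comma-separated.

Ambystoma, Apis, Candida

The clade containing exactly {Oryzias, Prionailurus} attaches to the tree at the node subtending (((Candida,Apis),Ambystoma),(Prionailurus,Oryzias)).
The other lineage descending from that same node — the sister group — is ((Candida,Apis),Ambystoma); its 3 tips in alphabetical order are the answer.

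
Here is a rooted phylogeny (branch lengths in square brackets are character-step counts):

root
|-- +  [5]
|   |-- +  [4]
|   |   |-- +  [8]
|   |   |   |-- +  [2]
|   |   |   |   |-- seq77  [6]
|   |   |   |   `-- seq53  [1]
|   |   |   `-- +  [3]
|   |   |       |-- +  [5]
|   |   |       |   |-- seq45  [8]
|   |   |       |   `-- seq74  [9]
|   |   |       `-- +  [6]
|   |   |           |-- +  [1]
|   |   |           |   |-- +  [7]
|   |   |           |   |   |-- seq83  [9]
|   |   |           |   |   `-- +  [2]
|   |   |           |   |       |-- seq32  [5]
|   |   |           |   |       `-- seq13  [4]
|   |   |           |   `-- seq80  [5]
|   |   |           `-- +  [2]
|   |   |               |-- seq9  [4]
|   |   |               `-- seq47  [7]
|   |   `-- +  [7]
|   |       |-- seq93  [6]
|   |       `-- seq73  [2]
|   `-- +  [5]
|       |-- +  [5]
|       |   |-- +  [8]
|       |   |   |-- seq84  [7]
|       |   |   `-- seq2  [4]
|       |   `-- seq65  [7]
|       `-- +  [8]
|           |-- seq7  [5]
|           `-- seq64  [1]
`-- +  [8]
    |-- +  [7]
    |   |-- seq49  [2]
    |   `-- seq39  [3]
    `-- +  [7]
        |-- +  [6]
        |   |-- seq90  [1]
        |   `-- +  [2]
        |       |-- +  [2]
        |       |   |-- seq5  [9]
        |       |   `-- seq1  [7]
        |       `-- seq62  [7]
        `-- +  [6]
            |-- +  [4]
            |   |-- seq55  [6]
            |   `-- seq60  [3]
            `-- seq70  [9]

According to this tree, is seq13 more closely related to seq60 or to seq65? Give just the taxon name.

seq65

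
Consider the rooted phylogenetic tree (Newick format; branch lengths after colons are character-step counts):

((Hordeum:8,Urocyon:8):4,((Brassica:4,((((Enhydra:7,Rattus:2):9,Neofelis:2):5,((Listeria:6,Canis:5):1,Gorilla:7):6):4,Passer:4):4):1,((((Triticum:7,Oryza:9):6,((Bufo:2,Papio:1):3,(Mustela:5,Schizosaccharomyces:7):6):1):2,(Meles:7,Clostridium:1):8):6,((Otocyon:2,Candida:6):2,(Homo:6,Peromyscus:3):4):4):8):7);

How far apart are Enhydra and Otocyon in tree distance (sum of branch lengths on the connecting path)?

The path runs Enhydra → … → MRCA → … → Otocyon; the MRCA is the node subtending ((Brassica,((((Enhydra,Rattus),Neofelis),((Listeria,Canis),Gorilla)),Passer)),((((Triticum,Oryza),((Bufo,Papio),(Mustela,Schizosaccharomyces))),(Meles,Clostridium)),((Otocyon,Candida),(Homo,Peromyscus)))).
Branch lengths along that path: 7 + 9 + 5 + 4 + 4 + 1 + 8 + 4 + 2 + 2 = 46.

46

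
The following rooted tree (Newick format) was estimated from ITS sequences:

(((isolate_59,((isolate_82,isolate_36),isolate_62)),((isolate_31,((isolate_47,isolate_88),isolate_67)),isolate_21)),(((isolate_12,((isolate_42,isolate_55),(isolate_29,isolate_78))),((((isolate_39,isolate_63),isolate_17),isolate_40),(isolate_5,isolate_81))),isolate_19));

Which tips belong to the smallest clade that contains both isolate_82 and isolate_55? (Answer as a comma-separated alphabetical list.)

Tracing isolate_82: it sits inside (isolate_82,isolate_36).
Tracing isolate_55: it sits inside (isolate_42,isolate_55).
The smallest clade enclosing both is the whole tree (their MRCA is the root), so the answer is all 21 tips in alphabetical order.

isolate_12, isolate_17, isolate_19, isolate_21, isolate_29, isolate_31, isolate_36, isolate_39, isolate_40, isolate_42, isolate_47, isolate_5, isolate_55, isolate_59, isolate_62, isolate_63, isolate_67, isolate_78, isolate_81, isolate_82, isolate_88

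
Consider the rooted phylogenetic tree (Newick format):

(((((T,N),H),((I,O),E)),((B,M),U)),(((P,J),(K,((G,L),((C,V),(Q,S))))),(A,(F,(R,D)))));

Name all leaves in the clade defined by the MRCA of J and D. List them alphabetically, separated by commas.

Tracing J: it sits inside (P,J).
Tracing D: it sits inside (R,D).
The smallest clade enclosing both is (((P,J),(K,((G,L),((C,V),(Q,S))))),(A,(F,(R,D)))); the answer is its 13 terminal taxa in alphabetical order.

A, C, D, F, G, J, K, L, P, Q, R, S, V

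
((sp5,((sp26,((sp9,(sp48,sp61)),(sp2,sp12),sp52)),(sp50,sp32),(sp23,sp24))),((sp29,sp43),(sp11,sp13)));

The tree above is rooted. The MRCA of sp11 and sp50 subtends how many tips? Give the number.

16

The MRCA of sp11 and sp50 is the root, so the clade is the entire tree.
That clade contains 16 terminal taxa: sp11, sp12, sp13, sp2, sp23, sp24, sp26, sp29, sp32, sp43, sp48, sp5, sp50, sp52, sp61, sp9.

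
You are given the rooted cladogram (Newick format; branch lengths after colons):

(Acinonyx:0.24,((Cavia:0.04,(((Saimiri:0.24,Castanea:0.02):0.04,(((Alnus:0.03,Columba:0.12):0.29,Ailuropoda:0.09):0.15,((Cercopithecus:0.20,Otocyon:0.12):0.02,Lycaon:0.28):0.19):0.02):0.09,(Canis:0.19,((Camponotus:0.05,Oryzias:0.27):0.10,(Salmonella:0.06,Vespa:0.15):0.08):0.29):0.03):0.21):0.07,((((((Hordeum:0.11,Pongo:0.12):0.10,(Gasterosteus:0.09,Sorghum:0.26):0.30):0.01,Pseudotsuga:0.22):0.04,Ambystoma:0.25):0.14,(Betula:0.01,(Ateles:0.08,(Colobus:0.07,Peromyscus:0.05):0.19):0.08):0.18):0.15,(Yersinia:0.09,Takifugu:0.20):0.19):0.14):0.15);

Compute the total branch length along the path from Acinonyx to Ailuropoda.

The path runs Acinonyx → … → MRCA → … → Ailuropoda; the MRCA is the root of the tree.
Branch lengths along that path: 0.24 + 0.15 + 0.07 + 0.21 + 0.09 + 0.02 + 0.15 + 0.09 = 1.02.

1.02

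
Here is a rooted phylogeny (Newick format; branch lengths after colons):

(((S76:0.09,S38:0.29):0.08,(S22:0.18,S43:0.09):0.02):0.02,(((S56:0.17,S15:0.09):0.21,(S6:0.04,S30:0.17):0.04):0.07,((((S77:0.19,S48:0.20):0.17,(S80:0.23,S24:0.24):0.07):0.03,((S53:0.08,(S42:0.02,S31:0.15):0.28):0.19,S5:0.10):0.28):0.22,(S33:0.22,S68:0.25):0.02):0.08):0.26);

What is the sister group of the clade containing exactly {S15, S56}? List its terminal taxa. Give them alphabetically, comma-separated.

S30, S6

The clade containing exactly {S15, S56} attaches to the tree at the node subtending ((S56,S15),(S6,S30)).
The other lineage descending from that same node — the sister group — is (S6,S30); its 2 tips in alphabetical order are the answer.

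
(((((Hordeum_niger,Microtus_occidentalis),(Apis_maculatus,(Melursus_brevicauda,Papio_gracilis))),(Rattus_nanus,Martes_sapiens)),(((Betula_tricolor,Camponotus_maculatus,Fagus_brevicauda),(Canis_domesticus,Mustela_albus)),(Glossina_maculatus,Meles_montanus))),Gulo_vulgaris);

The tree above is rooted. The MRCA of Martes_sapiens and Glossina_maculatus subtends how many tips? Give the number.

The MRCA of Martes_sapiens and Glossina_maculatus is the node subtending ((((Hordeum_niger,Microtus_occidentalis),(Apis_maculatus,(Melursus_brevicauda,Papio_gracilis))),(Rattus_nanus,Martes_sapiens)),(((Betula_tricolor,Camponotus_maculatus,Fagus_brevicauda),(Canis_domesticus,Mustela_albus)),(Glossina_maculatus,Meles_montanus))).
That clade contains 14 terminal taxa: Apis_maculatus, Betula_tricolor, Camponotus_maculatus, Canis_domesticus, Fagus_brevicauda, Glossina_maculatus, Hordeum_niger, Martes_sapiens, Meles_montanus, Melursus_brevicauda, Microtus_occidentalis, Mustela_albus, Papio_gracilis, Rattus_nanus.

14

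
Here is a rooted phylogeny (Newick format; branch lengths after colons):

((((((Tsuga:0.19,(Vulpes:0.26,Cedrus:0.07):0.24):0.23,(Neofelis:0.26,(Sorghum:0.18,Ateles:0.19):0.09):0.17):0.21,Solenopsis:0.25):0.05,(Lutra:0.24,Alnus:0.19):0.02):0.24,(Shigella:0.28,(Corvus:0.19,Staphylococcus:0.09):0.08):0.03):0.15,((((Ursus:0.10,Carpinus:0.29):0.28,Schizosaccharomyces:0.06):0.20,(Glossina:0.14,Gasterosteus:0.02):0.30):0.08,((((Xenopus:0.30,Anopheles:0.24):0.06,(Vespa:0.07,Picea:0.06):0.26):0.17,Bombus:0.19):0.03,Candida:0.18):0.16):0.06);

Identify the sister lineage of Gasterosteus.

Gasterosteus attaches to the tree at the node subtending (Glossina,Gasterosteus).
The other lineage descending from that same node — the sister group — is the single tip Glossina.

Glossina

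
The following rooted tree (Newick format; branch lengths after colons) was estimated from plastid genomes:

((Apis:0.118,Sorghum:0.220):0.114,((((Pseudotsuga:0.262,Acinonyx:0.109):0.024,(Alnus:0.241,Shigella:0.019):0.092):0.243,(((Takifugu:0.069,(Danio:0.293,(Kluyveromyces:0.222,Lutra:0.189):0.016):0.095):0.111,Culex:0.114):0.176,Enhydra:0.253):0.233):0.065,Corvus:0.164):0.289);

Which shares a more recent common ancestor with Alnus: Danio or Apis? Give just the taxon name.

Danio

The MRCA of Alnus and Danio subtends (((Pseudotsuga,Acinonyx),(Alnus,Shigella)),(((Takifugu,(Danio,(Kluyveromyces,Lutra))),Culex),Enhydra)) (10 taxa).
The MRCA of Alnus and Apis is the root, subtending the entire tree (13 taxa).
The first is nested inside the second, so Alnus shares a more recent common ancestor with Danio.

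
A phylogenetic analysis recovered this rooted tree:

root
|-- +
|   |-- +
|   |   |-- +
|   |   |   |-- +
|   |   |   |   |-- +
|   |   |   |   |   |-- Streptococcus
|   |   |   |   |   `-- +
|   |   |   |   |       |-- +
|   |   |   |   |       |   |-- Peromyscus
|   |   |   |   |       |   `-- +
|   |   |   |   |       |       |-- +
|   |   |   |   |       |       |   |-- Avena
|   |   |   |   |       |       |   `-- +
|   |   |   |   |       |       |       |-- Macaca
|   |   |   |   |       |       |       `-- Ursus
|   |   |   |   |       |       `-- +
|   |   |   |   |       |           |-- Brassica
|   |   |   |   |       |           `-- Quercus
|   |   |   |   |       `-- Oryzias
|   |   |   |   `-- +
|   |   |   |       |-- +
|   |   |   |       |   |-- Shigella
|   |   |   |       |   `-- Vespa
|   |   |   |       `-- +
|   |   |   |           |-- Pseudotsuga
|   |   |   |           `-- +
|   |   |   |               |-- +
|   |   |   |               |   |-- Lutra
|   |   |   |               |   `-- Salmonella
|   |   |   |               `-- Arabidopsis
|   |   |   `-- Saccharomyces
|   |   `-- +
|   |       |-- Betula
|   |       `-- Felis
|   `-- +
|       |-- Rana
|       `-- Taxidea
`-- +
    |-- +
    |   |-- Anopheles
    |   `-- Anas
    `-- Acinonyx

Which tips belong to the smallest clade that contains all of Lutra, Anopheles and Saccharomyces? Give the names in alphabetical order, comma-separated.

Acinonyx, Anas, Anopheles, Arabidopsis, Avena, Betula, Brassica, Felis, Lutra, Macaca, Oryzias, Peromyscus, Pseudotsuga, Quercus, Rana, Saccharomyces, Salmonella, Shigella, Streptococcus, Taxidea, Ursus, Vespa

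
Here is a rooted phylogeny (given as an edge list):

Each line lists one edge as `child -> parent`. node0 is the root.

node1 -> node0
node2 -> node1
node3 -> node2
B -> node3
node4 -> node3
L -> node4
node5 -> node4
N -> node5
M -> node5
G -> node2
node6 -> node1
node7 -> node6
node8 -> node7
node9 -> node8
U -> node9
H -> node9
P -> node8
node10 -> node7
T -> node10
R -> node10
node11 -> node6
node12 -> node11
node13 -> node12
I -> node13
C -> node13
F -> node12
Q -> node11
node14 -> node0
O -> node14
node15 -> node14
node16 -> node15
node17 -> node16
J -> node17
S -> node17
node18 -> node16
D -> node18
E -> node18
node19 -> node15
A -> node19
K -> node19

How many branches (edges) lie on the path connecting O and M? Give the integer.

8

The MRCA of O and M is the root of the tree.
From O up to that node: 2 branches. From M up to the same node: 6 branches. Total: 2 + 6 = 8.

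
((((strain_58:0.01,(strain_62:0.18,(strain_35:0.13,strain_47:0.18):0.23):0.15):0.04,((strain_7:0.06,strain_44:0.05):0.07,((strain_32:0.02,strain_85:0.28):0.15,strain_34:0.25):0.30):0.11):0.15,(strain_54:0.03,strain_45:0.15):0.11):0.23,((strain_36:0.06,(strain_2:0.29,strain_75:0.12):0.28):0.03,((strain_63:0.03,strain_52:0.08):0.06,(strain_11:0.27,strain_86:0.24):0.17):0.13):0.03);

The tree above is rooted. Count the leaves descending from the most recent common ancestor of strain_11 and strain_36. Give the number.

7

The MRCA of strain_11 and strain_36 is the node subtending ((strain_36,(strain_2,strain_75)),((strain_63,strain_52),(strain_11,strain_86))).
That clade contains 7 terminal taxa: strain_11, strain_2, strain_36, strain_52, strain_63, strain_75, strain_86.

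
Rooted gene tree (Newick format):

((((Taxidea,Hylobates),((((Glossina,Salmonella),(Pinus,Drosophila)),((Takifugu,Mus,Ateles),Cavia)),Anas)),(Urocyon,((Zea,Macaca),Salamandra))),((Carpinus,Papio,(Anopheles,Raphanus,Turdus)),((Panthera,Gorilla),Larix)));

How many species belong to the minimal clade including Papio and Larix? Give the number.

The MRCA of Papio and Larix is the node subtending ((Carpinus,Papio,(Anopheles,Raphanus,Turdus)),((Panthera,Gorilla),Larix)).
That clade contains 8 terminal taxa: Anopheles, Carpinus, Gorilla, Larix, Panthera, Papio, Raphanus, Turdus.

8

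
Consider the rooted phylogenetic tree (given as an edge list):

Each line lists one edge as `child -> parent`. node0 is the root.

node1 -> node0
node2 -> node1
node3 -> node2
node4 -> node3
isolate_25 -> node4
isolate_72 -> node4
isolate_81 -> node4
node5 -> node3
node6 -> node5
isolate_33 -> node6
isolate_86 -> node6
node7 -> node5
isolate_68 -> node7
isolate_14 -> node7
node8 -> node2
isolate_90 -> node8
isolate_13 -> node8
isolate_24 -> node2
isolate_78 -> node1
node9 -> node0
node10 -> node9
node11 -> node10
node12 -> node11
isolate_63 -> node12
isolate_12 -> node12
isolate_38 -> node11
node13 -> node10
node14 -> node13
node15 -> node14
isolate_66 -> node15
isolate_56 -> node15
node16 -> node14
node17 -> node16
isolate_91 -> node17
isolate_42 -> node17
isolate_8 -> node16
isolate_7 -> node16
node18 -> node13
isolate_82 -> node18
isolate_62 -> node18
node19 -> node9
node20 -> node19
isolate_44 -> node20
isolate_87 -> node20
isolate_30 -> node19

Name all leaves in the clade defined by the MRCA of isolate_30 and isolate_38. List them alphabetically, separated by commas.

isolate_12, isolate_30, isolate_38, isolate_42, isolate_44, isolate_56, isolate_62, isolate_63, isolate_66, isolate_7, isolate_8, isolate_82, isolate_87, isolate_91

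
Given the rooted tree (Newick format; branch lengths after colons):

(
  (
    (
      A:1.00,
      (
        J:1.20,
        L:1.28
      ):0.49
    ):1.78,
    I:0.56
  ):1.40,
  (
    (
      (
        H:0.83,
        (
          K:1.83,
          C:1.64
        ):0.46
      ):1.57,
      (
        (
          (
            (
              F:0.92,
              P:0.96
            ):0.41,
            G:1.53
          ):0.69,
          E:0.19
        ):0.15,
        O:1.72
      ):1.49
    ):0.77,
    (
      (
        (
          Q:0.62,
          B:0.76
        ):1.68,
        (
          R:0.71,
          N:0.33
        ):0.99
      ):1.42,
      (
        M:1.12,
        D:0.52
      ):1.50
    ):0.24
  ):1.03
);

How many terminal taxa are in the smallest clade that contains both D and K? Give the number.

The MRCA of D and K is the node subtending (((H,(K,C)),((((F,P),G),E),O)),(((Q,B),(R,N)),(M,D))).
That clade contains 14 terminal taxa: B, C, D, E, F, G, H, K, M, N, O, P, Q, R.

14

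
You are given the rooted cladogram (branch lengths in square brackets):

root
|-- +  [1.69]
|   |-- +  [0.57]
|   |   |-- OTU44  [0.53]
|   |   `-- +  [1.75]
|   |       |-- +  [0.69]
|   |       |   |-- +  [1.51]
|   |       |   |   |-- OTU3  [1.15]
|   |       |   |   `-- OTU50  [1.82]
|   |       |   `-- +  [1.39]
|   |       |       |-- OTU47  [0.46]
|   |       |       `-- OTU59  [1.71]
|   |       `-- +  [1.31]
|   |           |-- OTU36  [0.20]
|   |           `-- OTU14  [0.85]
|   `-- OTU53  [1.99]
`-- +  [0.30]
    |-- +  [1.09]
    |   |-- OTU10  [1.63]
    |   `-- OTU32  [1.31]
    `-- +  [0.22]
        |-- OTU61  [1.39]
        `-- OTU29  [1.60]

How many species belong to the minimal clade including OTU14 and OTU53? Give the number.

The MRCA of OTU14 and OTU53 is the node subtending ((OTU44,(((OTU3,OTU50),(OTU47,OTU59)),(OTU36,OTU14))),OTU53).
That clade contains 8 terminal taxa: OTU14, OTU3, OTU36, OTU44, OTU47, OTU50, OTU53, OTU59.

8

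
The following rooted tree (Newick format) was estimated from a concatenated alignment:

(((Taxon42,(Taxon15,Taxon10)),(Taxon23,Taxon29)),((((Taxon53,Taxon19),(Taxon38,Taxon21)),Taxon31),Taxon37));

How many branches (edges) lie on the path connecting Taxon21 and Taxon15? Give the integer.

The MRCA of Taxon21 and Taxon15 is the root of the tree.
From Taxon21 up to that node: 5 branches. From Taxon15 up to the same node: 4 branches. Total: 5 + 4 = 9.

9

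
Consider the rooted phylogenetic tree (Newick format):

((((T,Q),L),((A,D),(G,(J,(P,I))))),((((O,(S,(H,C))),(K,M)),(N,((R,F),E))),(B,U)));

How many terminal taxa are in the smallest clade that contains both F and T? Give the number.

21

The MRCA of F and T is the root, so the clade is the entire tree.
That clade contains 21 terminal taxa: A, B, C, D, E, F, G, H, I, J, K, L, M, N, O, P, Q, R, S, T, U.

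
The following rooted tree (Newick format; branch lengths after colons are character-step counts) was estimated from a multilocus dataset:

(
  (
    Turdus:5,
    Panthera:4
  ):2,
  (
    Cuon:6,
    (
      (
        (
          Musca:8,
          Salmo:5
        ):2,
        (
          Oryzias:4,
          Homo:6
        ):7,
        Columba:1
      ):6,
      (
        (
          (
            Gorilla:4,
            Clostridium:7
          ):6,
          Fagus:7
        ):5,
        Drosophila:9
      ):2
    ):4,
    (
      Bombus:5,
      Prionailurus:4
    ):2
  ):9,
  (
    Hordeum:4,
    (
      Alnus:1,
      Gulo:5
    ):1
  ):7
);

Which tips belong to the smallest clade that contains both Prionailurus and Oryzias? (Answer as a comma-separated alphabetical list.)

Bombus, Clostridium, Columba, Cuon, Drosophila, Fagus, Gorilla, Homo, Musca, Oryzias, Prionailurus, Salmo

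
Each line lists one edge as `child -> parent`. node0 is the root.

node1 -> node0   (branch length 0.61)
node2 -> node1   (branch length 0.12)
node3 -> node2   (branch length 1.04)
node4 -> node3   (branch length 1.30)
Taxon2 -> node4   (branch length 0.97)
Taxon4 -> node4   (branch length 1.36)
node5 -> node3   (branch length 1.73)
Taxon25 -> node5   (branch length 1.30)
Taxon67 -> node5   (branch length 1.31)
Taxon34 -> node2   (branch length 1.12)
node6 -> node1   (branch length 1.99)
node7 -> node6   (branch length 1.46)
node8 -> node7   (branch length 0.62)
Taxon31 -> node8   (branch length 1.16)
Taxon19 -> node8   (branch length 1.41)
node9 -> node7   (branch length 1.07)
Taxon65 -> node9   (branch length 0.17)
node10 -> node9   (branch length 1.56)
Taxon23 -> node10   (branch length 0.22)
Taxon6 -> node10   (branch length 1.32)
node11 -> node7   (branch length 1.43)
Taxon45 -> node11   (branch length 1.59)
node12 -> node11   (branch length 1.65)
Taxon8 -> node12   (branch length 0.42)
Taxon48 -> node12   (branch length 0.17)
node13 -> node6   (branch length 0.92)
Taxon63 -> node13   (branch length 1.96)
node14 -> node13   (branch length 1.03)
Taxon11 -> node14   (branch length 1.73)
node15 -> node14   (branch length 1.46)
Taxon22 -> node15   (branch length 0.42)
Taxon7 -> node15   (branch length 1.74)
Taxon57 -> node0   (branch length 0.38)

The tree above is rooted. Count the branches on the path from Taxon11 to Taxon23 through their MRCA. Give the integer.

The MRCA of Taxon11 and Taxon23 is the node subtending (((Taxon31,Taxon19),(Taxon65,(Taxon23,Taxon6)),(Taxon45,(Taxon8,Taxon48))),(Taxon63,(Taxon11,(Taxon22,Taxon7)))).
From Taxon11 up to that node: 3 branches. From Taxon23 up to the same node: 4 branches. Total: 3 + 4 = 7.

7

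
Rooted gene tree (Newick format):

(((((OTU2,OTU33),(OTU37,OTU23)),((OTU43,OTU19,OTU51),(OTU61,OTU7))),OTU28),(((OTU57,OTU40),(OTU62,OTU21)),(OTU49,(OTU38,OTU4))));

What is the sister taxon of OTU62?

OTU21

OTU62 attaches to the tree at the node subtending (OTU62,OTU21).
The other lineage descending from that same node — the sister group — is the single tip OTU21.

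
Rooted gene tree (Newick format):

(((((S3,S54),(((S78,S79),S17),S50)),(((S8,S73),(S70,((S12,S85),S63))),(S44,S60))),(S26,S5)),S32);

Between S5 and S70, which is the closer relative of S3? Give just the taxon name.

S70

The MRCA of S3 and S70 subtends (((S3,S54),(((S78,S79),S17),S50)),(((S8,S73),(S70,((S12,S85),S63))),(S44,S60))) (14 taxa).
The MRCA of S3 and S5 subtends ((((S3,S54),(((S78,S79),S17),S50)),(((S8,S73),(S70,((S12,S85),S63))),(S44,S60))),(S26,S5)) (16 taxa).
The first is nested inside the second, so S3 shares a more recent common ancestor with S70.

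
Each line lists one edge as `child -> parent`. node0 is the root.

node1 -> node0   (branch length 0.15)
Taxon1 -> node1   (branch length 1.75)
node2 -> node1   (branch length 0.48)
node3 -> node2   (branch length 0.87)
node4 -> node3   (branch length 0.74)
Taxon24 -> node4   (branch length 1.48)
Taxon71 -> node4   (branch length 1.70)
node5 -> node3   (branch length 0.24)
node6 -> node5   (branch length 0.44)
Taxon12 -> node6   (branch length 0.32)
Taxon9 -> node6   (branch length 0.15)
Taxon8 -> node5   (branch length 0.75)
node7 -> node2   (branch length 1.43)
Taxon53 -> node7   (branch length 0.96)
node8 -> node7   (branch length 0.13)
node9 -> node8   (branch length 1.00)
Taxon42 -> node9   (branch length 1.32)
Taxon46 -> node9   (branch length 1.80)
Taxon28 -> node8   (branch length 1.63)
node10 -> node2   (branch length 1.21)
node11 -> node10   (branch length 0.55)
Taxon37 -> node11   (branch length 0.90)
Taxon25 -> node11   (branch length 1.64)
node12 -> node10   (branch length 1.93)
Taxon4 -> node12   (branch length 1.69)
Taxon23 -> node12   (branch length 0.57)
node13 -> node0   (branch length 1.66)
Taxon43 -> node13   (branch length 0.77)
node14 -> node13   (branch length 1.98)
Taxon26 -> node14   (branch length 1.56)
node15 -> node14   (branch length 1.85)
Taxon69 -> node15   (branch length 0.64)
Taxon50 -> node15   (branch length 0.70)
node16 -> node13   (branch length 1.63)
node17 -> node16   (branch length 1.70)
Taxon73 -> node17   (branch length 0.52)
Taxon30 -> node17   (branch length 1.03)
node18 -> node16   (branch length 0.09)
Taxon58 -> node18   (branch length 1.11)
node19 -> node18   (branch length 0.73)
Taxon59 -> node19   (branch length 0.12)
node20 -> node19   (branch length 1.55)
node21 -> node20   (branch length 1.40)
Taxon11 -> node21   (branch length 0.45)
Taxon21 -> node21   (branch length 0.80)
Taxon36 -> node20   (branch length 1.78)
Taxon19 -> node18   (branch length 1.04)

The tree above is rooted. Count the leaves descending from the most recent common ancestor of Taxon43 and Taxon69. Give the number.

12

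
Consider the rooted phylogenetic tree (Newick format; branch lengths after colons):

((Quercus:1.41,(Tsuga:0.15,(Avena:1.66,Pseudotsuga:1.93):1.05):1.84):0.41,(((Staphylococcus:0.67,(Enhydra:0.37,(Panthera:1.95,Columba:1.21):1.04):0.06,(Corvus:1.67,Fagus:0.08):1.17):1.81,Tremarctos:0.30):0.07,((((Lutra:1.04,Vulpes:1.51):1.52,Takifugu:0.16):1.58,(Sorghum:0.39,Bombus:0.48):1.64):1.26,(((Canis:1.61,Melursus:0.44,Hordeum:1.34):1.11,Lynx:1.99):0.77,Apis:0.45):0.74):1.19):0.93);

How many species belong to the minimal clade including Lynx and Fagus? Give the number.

17

The MRCA of Lynx and Fagus is the node subtending (((Staphylococcus,(Enhydra,(Panthera,Columba)),(Corvus,Fagus)),Tremarctos),((((Lutra,Vulpes),Takifugu),(Sorghum,Bombus)),(((Canis,Melursus,Hordeum),Lynx),Apis))).
That clade contains 17 terminal taxa: Apis, Bombus, Canis, Columba, Corvus, Enhydra, Fagus, Hordeum, Lutra, Lynx, Melursus, Panthera, Sorghum, Staphylococcus, Takifugu, Tremarctos, Vulpes.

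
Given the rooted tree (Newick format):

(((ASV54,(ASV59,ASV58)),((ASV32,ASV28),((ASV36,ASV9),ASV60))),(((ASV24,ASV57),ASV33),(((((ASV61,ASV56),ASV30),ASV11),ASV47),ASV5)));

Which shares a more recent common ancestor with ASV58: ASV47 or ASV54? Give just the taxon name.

ASV54

The MRCA of ASV58 and ASV54 subtends (ASV54,(ASV59,ASV58)) (3 taxa).
The MRCA of ASV58 and ASV47 is the root, subtending the entire tree (17 taxa).
The first is nested inside the second, so ASV58 shares a more recent common ancestor with ASV54.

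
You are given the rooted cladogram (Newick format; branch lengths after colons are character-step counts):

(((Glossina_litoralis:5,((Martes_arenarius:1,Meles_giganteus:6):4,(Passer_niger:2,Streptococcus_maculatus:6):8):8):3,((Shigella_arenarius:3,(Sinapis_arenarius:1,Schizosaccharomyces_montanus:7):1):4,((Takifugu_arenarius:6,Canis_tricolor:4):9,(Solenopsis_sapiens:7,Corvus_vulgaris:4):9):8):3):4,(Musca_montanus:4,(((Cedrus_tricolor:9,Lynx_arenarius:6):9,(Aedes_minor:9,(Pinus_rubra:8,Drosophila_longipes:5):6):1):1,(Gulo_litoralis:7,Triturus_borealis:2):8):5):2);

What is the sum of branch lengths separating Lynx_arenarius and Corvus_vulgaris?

The path runs Lynx_arenarius → … → MRCA → … → Corvus_vulgaris; the MRCA is the root of the tree.
Branch lengths along that path: 6 + 9 + 1 + 5 + 2 + 4 + 3 + 8 + 9 + 4 = 51.

51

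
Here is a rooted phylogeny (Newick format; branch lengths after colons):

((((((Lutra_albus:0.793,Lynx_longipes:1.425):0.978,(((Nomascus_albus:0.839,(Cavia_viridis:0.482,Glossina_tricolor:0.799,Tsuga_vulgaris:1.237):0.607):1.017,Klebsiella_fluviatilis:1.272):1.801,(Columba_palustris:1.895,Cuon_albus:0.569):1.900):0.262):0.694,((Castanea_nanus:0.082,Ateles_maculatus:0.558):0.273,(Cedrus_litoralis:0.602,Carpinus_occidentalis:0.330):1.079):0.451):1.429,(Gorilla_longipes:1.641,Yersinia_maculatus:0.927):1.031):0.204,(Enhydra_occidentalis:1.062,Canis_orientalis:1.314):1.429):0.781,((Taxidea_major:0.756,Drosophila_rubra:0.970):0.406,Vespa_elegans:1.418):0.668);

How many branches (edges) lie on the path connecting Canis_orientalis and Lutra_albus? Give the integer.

7

The MRCA of Canis_orientalis and Lutra_albus is the node subtending (((((Lutra_albus,Lynx_longipes),(((Nomascus_albus,(Cavia_viridis,Glossina_tricolor,Tsuga_vulgaris)),Klebsiella_fluviatilis),(Columba_palustris,Cuon_albus))),((Castanea_nanus,Ateles_maculatus),(Cedrus_litoralis,Carpinus_occidentalis))),(Gorilla_longipes,Yersinia_maculatus)),(Enhydra_occidentalis,Canis_orientalis)).
From Canis_orientalis up to that node: 2 branches. From Lutra_albus up to the same node: 5 branches. Total: 2 + 5 = 7.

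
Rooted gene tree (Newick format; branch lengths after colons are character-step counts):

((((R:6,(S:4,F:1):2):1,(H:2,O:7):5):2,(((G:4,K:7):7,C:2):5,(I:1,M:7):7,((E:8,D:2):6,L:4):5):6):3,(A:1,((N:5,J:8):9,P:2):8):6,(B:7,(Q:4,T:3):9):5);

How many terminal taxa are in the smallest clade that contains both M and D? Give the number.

The MRCA of M and D is the node subtending (((G,K),C),(I,M),((E,D),L)).
That clade contains 8 terminal taxa: C, D, E, G, I, K, L, M.

8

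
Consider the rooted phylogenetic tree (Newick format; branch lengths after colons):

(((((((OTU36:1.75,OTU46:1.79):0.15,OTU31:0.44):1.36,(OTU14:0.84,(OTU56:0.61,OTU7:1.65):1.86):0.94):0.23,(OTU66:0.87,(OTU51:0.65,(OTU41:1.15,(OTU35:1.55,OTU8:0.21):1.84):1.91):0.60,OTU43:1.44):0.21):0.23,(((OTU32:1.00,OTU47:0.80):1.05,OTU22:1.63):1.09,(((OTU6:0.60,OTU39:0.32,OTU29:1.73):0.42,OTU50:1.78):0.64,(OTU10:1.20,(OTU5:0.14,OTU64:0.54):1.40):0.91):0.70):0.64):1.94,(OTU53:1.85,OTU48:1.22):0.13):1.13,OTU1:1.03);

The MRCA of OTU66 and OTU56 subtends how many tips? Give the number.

The MRCA of OTU66 and OTU56 is the node subtending ((((OTU36,OTU46),OTU31),(OTU14,(OTU56,OTU7))),(OTU66,(OTU51,(OTU41,(OTU35,OTU8))),OTU43)).
That clade contains 12 terminal taxa: OTU14, OTU31, OTU35, OTU36, OTU41, OTU43, OTU46, OTU51, OTU56, OTU66, OTU7, OTU8.

12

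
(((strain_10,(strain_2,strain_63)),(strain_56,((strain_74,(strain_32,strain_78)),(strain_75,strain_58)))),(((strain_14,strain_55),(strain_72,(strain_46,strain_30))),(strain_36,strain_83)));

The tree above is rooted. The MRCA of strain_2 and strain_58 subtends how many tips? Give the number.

9

The MRCA of strain_2 and strain_58 is the node subtending ((strain_10,(strain_2,strain_63)),(strain_56,((strain_74,(strain_32,strain_78)),(strain_75,strain_58)))).
That clade contains 9 terminal taxa: strain_10, strain_2, strain_32, strain_56, strain_58, strain_63, strain_74, strain_75, strain_78.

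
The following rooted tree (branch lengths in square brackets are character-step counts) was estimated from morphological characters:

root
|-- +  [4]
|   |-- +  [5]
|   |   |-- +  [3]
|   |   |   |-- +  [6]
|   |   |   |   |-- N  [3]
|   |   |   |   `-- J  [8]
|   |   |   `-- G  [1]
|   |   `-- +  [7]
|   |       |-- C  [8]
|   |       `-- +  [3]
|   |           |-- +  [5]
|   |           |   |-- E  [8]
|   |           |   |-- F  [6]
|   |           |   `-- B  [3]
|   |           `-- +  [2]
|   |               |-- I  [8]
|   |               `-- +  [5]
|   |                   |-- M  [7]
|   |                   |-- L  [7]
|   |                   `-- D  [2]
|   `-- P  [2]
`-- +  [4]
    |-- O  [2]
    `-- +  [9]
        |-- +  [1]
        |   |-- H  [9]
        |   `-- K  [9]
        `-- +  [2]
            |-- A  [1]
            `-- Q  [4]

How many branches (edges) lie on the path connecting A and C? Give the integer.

The MRCA of A and C is the root of the tree.
From A up to that node: 4 branches. From C up to the same node: 4 branches. Total: 4 + 4 = 8.

8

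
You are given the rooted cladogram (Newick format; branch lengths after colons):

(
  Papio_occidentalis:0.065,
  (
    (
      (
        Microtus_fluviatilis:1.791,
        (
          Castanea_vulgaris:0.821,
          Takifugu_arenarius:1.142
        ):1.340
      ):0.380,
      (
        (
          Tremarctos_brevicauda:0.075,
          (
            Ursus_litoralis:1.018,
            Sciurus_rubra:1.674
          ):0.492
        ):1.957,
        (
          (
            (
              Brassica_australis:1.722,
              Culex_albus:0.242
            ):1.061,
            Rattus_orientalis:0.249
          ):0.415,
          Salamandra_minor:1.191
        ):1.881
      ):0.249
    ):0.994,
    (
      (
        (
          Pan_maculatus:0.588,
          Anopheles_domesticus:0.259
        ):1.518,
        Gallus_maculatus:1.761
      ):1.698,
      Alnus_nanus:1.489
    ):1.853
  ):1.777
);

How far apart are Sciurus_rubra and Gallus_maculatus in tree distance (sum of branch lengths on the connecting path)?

10.678

The path runs Sciurus_rubra → … → MRCA → … → Gallus_maculatus; the MRCA is the node subtending (((Microtus_fluviatilis,(Castanea_vulgaris,Takifugu_arenarius)),((Tremarctos_brevicauda,(Ursus_litoralis,Sciurus_rubra)),(((Brassica_australis,Culex_albus),Rattus_orientalis),Salamandra_minor))),(((Pan_maculatus,Anopheles_domesticus),Gallus_maculatus),Alnus_nanus)).
Branch lengths along that path: 1.674 + 0.492 + 1.957 + 0.249 + 0.994 + 1.853 + 1.698 + 1.761 = 10.678.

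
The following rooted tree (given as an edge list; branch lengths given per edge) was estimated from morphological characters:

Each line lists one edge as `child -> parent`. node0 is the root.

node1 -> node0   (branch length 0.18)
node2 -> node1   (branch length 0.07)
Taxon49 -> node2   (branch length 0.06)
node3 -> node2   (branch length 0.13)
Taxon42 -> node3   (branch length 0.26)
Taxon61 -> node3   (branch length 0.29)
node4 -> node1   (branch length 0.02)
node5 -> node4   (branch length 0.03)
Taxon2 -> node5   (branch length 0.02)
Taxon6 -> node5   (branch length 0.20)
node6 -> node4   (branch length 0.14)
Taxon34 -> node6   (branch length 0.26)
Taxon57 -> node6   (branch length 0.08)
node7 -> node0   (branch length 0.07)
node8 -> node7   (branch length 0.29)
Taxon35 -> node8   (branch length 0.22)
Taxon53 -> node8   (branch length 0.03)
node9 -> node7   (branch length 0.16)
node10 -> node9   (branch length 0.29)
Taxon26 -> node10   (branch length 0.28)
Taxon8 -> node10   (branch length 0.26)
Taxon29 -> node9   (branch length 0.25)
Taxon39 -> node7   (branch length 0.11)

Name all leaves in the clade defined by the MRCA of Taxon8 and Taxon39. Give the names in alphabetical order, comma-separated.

Taxon26, Taxon29, Taxon35, Taxon39, Taxon53, Taxon8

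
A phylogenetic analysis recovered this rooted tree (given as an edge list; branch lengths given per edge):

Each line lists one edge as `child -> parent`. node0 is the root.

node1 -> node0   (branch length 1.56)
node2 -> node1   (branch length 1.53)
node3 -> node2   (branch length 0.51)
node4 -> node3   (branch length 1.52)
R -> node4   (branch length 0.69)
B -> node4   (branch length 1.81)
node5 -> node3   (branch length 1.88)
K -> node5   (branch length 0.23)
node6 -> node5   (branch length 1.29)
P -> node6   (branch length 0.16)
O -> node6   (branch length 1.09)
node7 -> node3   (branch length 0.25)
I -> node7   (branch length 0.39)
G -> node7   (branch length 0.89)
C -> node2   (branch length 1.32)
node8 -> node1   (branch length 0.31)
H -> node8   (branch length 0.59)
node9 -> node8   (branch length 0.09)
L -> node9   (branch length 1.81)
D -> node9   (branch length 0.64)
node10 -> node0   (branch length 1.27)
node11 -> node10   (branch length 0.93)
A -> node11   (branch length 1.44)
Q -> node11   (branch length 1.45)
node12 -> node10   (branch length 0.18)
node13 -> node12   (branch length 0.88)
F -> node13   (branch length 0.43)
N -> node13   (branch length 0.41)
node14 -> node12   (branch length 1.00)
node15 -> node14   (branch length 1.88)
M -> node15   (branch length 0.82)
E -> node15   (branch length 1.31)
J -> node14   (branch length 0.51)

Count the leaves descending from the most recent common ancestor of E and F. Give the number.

The MRCA of E and F is the node subtending ((F,N),((M,E),J)).
That clade contains 5 terminal taxa: E, F, J, M, N.

5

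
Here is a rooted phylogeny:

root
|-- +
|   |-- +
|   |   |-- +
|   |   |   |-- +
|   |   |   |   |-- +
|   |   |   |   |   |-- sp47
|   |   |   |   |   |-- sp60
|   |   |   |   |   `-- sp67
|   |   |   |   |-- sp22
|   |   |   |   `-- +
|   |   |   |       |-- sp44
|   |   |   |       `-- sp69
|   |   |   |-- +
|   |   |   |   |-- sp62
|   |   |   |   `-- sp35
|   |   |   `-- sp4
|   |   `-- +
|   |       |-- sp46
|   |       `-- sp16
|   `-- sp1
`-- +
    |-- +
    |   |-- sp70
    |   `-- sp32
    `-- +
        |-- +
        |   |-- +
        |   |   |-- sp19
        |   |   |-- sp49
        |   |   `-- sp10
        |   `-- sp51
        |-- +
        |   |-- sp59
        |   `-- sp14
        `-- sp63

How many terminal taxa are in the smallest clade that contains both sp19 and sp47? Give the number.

21

The MRCA of sp19 and sp47 is the root, so the clade is the entire tree.
That clade contains 21 terminal taxa: sp1, sp10, sp14, sp16, sp19, sp22, sp32, sp35, sp4, sp44, sp46, sp47, sp49, sp51, sp59, sp60, sp62, sp63, sp67, sp69, sp70.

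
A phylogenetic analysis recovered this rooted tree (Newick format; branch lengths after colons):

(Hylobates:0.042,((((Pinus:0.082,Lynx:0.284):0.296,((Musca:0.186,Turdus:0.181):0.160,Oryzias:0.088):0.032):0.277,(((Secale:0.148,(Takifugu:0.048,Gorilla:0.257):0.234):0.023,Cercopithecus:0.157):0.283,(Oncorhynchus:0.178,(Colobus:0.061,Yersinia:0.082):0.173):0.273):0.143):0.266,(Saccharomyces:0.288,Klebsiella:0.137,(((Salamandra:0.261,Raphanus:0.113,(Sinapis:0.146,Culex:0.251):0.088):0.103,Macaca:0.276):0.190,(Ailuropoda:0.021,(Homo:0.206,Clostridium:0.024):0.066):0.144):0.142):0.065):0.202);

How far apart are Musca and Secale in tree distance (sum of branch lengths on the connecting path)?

The path runs Musca → … → MRCA → … → Secale; the MRCA is the node subtending (((Pinus,Lynx),((Musca,Turdus),Oryzias)),(((Secale,(Takifugu,Gorilla)),Cercopithecus),(Oncorhynchus,(Colobus,Yersinia)))).
Branch lengths along that path: 0.186 + 0.160 + 0.032 + 0.277 + 0.143 + 0.283 + 0.023 + 0.148 = 1.252.

1.252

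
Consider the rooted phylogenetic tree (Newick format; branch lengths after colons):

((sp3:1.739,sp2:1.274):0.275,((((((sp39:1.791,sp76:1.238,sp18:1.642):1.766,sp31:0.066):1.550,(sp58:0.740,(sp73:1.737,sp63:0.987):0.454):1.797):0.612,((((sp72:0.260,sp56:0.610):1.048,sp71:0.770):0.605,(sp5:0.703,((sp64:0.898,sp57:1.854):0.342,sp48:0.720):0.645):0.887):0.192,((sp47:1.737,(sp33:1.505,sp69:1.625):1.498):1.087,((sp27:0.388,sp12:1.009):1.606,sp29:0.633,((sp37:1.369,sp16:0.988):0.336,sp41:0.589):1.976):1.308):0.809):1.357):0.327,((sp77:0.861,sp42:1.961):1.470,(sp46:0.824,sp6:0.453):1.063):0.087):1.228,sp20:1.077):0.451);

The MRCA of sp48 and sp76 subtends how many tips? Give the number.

23

The MRCA of sp48 and sp76 is the node subtending ((((sp39,sp76,sp18),sp31),(sp58,(sp73,sp63))),((((sp72,sp56),sp71),(sp5,((sp64,sp57),sp48))),((sp47,(sp33,sp69)),((sp27,sp12),sp29,((sp37,sp16),sp41))))).
That clade contains 23 terminal taxa: sp12, sp16, sp18, sp27, sp29, sp31, sp33, sp37, sp39, sp41, sp47, sp48, sp5, sp56, sp57, sp58, sp63, sp64, sp69, sp71, sp72, sp73, sp76.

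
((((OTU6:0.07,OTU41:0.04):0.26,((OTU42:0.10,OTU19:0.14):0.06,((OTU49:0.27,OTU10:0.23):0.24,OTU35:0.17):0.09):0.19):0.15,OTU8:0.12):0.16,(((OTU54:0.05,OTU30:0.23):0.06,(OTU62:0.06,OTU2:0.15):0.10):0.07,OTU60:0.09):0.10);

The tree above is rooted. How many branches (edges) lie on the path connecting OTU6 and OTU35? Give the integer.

5

The MRCA of OTU6 and OTU35 is the node subtending ((OTU6,OTU41),((OTU42,OTU19),((OTU49,OTU10),OTU35))).
From OTU6 up to that node: 2 branches. From OTU35 up to the same node: 3 branches. Total: 2 + 3 = 5.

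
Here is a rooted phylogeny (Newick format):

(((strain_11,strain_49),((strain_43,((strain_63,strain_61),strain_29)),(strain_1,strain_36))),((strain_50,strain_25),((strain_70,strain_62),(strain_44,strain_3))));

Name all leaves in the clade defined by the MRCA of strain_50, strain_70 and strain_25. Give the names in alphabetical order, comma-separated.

strain_25, strain_3, strain_44, strain_50, strain_62, strain_70

Tracing strain_50: it sits inside (strain_50,strain_25).
Tracing strain_70: it sits inside (strain_70,strain_62).
Tracing strain_25: it sits inside (strain_50,strain_25).
The smallest clade enclosing all 3 is ((strain_50,strain_25),((strain_70,strain_62),(strain_44,strain_3))); the answer is its 6 terminal taxa in alphabetical order.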